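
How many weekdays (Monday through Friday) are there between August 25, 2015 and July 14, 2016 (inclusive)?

233

August 25, 2015 is a Tuesday.
That's 325 days from start to end, counting both.
325 = 7 × 46 + 3, so there are 46 full weeks plus 3 extra days.
Each full week contributes 5 weekdays (Mon–Fri): 46 × 5 = 230.
The 3 extra days are Tuesday, Wednesday, Thursday — 3 of them qualify.
Total: 230 + 3 = 233.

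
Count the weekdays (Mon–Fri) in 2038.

January 1, 2038 is a Friday.
That's 365 days from start to end, counting both.
365 = 7 × 52 + 1, so there are 52 full weeks plus 1 extra day.
Each full week contributes 5 weekdays (Mon–Fri): 52 × 5 = 260.
The 1 extra day is Fri — 1 of them qualifies.
Total: 260 + 1 = 261.

261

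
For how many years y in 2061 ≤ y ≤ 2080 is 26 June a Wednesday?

3

Day of week of June 26 in each year:
2061: Sun, 2062: Mon, 2063: Tue, 2064: Thu, 2065: Fri, 2066: Sat, 2067: Sun, 2068: Tue, 2069: Wed ✓, 2070: Thu, 2071: Fri, 2072: Sun, 2073: Mon, 2074: Tue, 2075: Wed ✓, 2076: Fri, 2077: Sat, 2078: Sun, 2079: Mon, 2080: Wed ✓
Wednesdays: 2069, 2075, 2080.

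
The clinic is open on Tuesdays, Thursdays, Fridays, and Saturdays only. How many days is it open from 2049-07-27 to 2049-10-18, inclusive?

48

2049-07-27 is a Tuesday.
The range spans 84 days (inclusive of both endpoints).
84 = 7 × 12, so the span is exactly 12 full weeks.
Each full week contributes 4 days from the set (Tue, Thu, Fri, Sat): 12 × 4 = 48.
Total: 48.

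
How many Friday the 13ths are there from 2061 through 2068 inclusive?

14

Friday-the-13ths by year:
2061: May
2062: Jan, Oct
2063: Apr, Jul
2064: Jun
2065: Feb, Mar, Nov
2066: Aug
2067: May
2068: Jan, Apr, Jul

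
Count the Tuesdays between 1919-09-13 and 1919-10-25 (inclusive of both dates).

1919-09-13 is a Saturday.
That's 43 days from start to end, counting both.
43 = 7 × 6 + 1, so there are 6 full weeks plus 1 extra day.
Each full week contributes one Tuesday: 6 so far.
The 1 extra day is Sat — none qualify.
Total: 6 + 0 = 6.

6 Tuesdays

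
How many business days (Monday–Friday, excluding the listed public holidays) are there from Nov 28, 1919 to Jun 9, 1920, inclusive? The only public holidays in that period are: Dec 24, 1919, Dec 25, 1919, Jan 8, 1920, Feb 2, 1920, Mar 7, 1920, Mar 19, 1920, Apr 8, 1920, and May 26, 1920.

Nov 28, 1919 is a Friday.
That's 195 days from start to end, counting both.
195 = 7 × 27 + 6, so there are 27 full weeks plus 6 extra days.
Each full week contributes 5 weekdays (Mon–Fri): 27 × 5 = 135.
The 6 extra days are Friday, Saturday, Sunday, Monday, Tuesday, Wednesday — 4 of them qualify.
Total: 135 + 4 = 139.
Holidays: Dec 24, 1919 (Wed); Dec 25, 1919 (Thu); Jan 8, 1920 (Thu); Feb 2, 1920 (Mon); Mar 7, 1920 (Sun); Mar 19, 1920 (Fri); Apr 8, 1920 (Thu); May 26, 1920 (Wed).
7 of the 8 holidays fall on weekdays; the rest are weekends and were already excluded.
Business days: 139 − 7 = 132.

132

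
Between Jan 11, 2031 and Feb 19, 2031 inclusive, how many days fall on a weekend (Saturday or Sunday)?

Jan 11, 2031 is a Saturday.
That's 40 days from start to end, counting both.
40 = 7 × 5 + 5, so there are 5 full weeks plus 5 extra days.
Each full week contributes 2 weekend days (Sat, Sun): 5 × 2 = 10.
The 5 extra days are Sat, Sun, Mon, Tue, Wed — 2 of them qualify.
Total: 10 + 2 = 12.

12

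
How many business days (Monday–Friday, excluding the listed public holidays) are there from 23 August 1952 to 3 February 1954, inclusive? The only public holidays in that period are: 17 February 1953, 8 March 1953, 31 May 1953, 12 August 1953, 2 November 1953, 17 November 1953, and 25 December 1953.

23 August 1952 is a Saturday.
The range spans 530 days (inclusive of both endpoints).
530 = 7 × 75 + 5, so there are 75 full weeks plus 5 extra days.
Each full week contributes 5 weekdays (Mon–Fri): 75 × 5 = 375.
The 5 extra days are Saturday, Sunday, Monday, Tuesday, Wednesday — 3 of them qualify.
Total: 375 + 3 = 378.
Holidays: 17 February 1953 (Tue); 8 March 1953 (Sun); 31 May 1953 (Sun); 12 August 1953 (Wed); 2 November 1953 (Mon); 17 November 1953 (Tue); 25 December 1953 (Fri).
5 of the 7 holidays fall on weekdays; the rest are weekends and were already excluded.
Business days: 378 − 5 = 373.

373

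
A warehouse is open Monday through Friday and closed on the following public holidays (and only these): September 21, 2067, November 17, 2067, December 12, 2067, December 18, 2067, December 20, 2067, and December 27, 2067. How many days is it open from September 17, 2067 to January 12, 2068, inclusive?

79 working days

September 17, 2067 is a Saturday.
That's 118 days from start to end, counting both.
118 = 7 × 16 + 6, so there are 16 full weeks plus 6 extra days.
Each full week contributes 5 weekdays (Mon–Fri): 16 × 5 = 80.
The 6 extra days are Saturday, Sunday, Monday, Tuesday, Wednesday, Thursday — 4 of them qualify.
Total: 80 + 4 = 84.
Holidays: September 21, 2067 (Wed); November 17, 2067 (Thu); December 12, 2067 (Mon); December 18, 2067 (Sun); December 20, 2067 (Tue); December 27, 2067 (Tue).
5 of the 6 holidays fall on weekdays; the rest are weekends and were already excluded.
Business days: 84 − 5 = 79.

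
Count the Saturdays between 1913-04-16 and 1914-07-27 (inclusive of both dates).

67

1913-04-16 is a Wednesday.
That's 468 days from start to end, counting both.
468 = 7 × 66 + 6, so there are 66 full weeks plus 6 extra days.
Each full week contributes one Saturday: 66 so far.
The 6 extra days are Wednesday, Thursday, Friday, Saturday, Sunday, Monday — 1 of them qualifies.
Total: 66 + 1 = 67.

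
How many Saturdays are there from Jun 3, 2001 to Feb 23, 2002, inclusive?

Jun 3, 2001 is a Sunday.
The range spans 266 days (inclusive of both endpoints).
266 = 7 × 38, so the span is exactly 38 full weeks.
Each full week contributes one Saturday: 38 so far.
Total: 38.

38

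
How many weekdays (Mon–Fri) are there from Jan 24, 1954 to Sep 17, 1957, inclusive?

952

Jan 24, 1954 is a Sunday.
That's 1333 days from start to end, counting both.
1333 = 7 × 190 + 3, so there are 190 full weeks plus 3 extra days.
Each full week contributes 5 weekdays (Mon–Fri): 190 × 5 = 950.
The 3 extra days are Sunday, Monday, Tuesday — 2 of them qualify.
Total: 950 + 2 = 952.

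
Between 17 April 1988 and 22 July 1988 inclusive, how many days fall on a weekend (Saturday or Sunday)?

27

17 April 1988 is a Sunday.
The range spans 97 days (inclusive of both endpoints).
97 = 7 × 13 + 6, so there are 13 full weeks plus 6 extra days.
Each full week contributes 2 weekend days (Sat, Sun): 13 × 2 = 26.
The 6 extra days are Sunday, Monday, Tuesday, Wednesday, Thursday, Friday — 1 of them qualifies.
Total: 26 + 1 = 27.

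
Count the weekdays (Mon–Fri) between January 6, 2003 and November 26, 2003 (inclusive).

233 weekdays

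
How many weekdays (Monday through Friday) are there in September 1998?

22

Sep 1, 1998 is a Tuesday.
That's 30 days from start to end, counting both.
30 = 7 × 4 + 2, so there are 4 full weeks plus 2 extra days.
Each full week contributes 5 weekdays (Mon–Fri): 4 × 5 = 20.
The 2 extra days are Tuesday, Wednesday — 2 of them qualify.
Total: 20 + 2 = 22.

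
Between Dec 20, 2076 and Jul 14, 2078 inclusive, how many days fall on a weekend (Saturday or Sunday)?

Dec 20, 2076 is a Sunday.
That's 572 days from start to end, counting both.
572 = 7 × 81 + 5, so there are 81 full weeks plus 5 extra days.
Each full week contributes 2 weekend days (Sat, Sun): 81 × 2 = 162.
The 5 extra days are Sun, Mon, Tue, Wed, Thu — 1 of them qualifies.
Total: 162 + 1 = 163.

163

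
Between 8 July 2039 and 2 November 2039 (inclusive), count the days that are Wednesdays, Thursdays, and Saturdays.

8 July 2039 is a Friday.
That's 118 days from start to end, counting both.
118 = 7 × 16 + 6, so there are 16 full weeks plus 6 extra days.
Each full week contributes 3 days from the set (Wed, Thu, Sat): 16 × 3 = 48.
The 6 extra days are Fri, Sat, Sun, Mon, Tue, Wed — 2 of them qualify.
Total: 48 + 2 = 50.

50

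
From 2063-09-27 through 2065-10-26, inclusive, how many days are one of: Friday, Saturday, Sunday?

327

2063-09-27 is a Thursday.
The range spans 761 days (inclusive of both endpoints).
761 = 7 × 108 + 5, so there are 108 full weeks plus 5 extra days.
Each full week contributes 3 days from the set (Fri, Sat, Sun): 108 × 3 = 324.
The 5 extra days are Thursday, Friday, Saturday, Sunday, Monday — 3 of them qualify.
Total: 324 + 3 = 327.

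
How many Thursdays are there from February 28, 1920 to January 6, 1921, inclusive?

February 28, 1920 is a Saturday.
From February 28, 1920 to January 6, 1921 is 314 days inclusive.
314 = 7 × 44 + 6, so there are 44 full weeks plus 6 extra days.
Each full week contributes one Thursday: 44 so far.
The 6 extra days are Sat, Sun, Mon, Tue, Wed, Thu — 1 of them qualifies.
Total: 44 + 1 = 45.

45 Thursdays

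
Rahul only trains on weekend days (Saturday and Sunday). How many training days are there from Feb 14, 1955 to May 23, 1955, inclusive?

28

Feb 14, 1955 is a Monday.
The range spans 99 days (inclusive of both endpoints).
99 = 7 × 14 + 1, so there are 14 full weeks plus 1 extra day.
Each full week contributes 2 weekend days (Sat, Sun): 14 × 2 = 28.
The 1 extra day is Monday — none qualify.
Total: 28 + 0 = 28.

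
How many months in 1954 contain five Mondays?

A month has five Mondays exactly when Monday falls within its first (length − 28) days.
Jan: 31 days, starts Fri → 5 of Fri, Sat, Sun
Feb: 28 days, starts Mon → 5 of (none)
Mar: 31 days, starts Mon → 5 of Mon, Tue, Wed ✓
Apr: 30 days, starts Thu → 5 of Thu, Fri
May: 31 days, starts Sat → 5 of Sat, Sun, Mon ✓
Jun: 30 days, starts Tue → 5 of Tue, Wed
Jul: 31 days, starts Thu → 5 of Thu, Fri, Sat
Aug: 31 days, starts Sun → 5 of Sun, Mon, Tue ✓
Sep: 30 days, starts Wed → 5 of Wed, Thu
Oct: 31 days, starts Fri → 5 of Fri, Sat, Sun
Nov: 30 days, starts Mon → 5 of Mon, Tue ✓
Dec: 31 days, starts Wed → 5 of Wed, Thu, Fri
Months with five Mondays: Mar, May, Aug, Nov.

4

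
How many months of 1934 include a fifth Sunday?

4

A month has five Sundays exactly when Sunday falls within its first (length − 28) days.
Jan: 31 days, starts Mon → 5 of Mon, Tue, Wed
Feb: 28 days, starts Thu → 5 of (none)
Mar: 31 days, starts Thu → 5 of Thu, Fri, Sat
Apr: 30 days, starts Sun → 5 of Sun, Mon ✓
May: 31 days, starts Tue → 5 of Tue, Wed, Thu
Jun: 30 days, starts Fri → 5 of Fri, Sat
Jul: 31 days, starts Sun → 5 of Sun, Mon, Tue ✓
Aug: 31 days, starts Wed → 5 of Wed, Thu, Fri
Sep: 30 days, starts Sat → 5 of Sat, Sun ✓
Oct: 31 days, starts Mon → 5 of Mon, Tue, Wed
Nov: 30 days, starts Thu → 5 of Thu, Fri
Dec: 31 days, starts Sat → 5 of Sat, Sun, Mon ✓
Months with five Sundays: Apr, Jul, Sep, Dec.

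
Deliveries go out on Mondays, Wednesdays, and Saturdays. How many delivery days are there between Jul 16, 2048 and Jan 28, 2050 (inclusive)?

240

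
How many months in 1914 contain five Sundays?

A month has five Sundays exactly when Sunday falls within its first (length − 28) days.
Jan: 31 days, starts Thu → 5 of Thu, Fri, Sat
Feb: 28 days, starts Sun → 5 of (none)
Mar: 31 days, starts Sun → 5 of Sun, Mon, Tue ✓
Apr: 30 days, starts Wed → 5 of Wed, Thu
May: 31 days, starts Fri → 5 of Fri, Sat, Sun ✓
Jun: 30 days, starts Mon → 5 of Mon, Tue
Jul: 31 days, starts Wed → 5 of Wed, Thu, Fri
Aug: 31 days, starts Sat → 5 of Sat, Sun, Mon ✓
Sep: 30 days, starts Tue → 5 of Tue, Wed
Oct: 31 days, starts Thu → 5 of Thu, Fri, Sat
Nov: 30 days, starts Sun → 5 of Sun, Mon ✓
Dec: 31 days, starts Tue → 5 of Tue, Wed, Thu
Months with five Sundays: Mar, May, Aug, Nov.

4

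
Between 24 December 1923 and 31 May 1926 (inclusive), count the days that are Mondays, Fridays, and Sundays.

24 December 1923 is a Monday.
The range spans 890 days (inclusive of both endpoints).
890 = 7 × 127 + 1, so there are 127 full weeks plus 1 extra day.
Each full week contributes 3 days from the set (Mon, Fri, Sun): 127 × 3 = 381.
The 1 extra day is Monday — 1 of them qualifies.
Total: 381 + 1 = 382.

382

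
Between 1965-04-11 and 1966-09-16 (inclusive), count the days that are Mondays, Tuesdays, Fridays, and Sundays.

1965-04-11 is a Sunday.
The range spans 524 days (inclusive of both endpoints).
524 = 7 × 74 + 6, so there are 74 full weeks plus 6 extra days.
Each full week contributes 4 days from the set (Mon, Tue, Fri, Sun): 74 × 4 = 296.
The 6 extra days are Sunday, Monday, Tuesday, Wednesday, Thursday, Friday — 4 of them qualify.
Total: 296 + 4 = 300.

300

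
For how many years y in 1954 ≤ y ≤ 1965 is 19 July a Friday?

Day of week of July 19 in each year:
1954: Mon, 1955: Tue, 1956: Thu, 1957: Fri ✓, 1958: Sat, 1959: Sun, 1960: Tue, 1961: Wed, 1962: Thu, 1963: Fri ✓, 1964: Sun, 1965: Mon
Fridays: 1957, 1963.

2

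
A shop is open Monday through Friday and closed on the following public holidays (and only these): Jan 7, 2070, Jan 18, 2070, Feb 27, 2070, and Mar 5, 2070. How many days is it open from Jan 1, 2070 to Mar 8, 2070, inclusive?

Jan 1, 2070 is a Wednesday.
The range spans 67 days (inclusive of both endpoints).
67 = 7 × 9 + 4, so there are 9 full weeks plus 4 extra days.
Each full week contributes 5 weekdays (Mon–Fri): 9 × 5 = 45.
The 4 extra days are Wed, Thu, Fri, Sat — 3 of them qualify.
Total: 45 + 3 = 48.
Holidays: Jan 7, 2070 (Tue); Jan 18, 2070 (Sat); Feb 27, 2070 (Thu); Mar 5, 2070 (Wed).
3 of the 4 holidays fall on weekdays; the rest are weekends and were already excluded.
Business days: 48 − 3 = 45.

45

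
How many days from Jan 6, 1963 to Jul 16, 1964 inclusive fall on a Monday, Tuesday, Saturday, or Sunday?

319

Jan 6, 1963 is a Sunday.
That's 558 days from start to end, counting both.
558 = 7 × 79 + 5, so there are 79 full weeks plus 5 extra days.
Each full week contributes 4 days from the set (Mon, Tue, Sat, Sun): 79 × 4 = 316.
The 5 extra days are Sunday, Monday, Tuesday, Wednesday, Thursday — 3 of them qualify.
Total: 316 + 3 = 319.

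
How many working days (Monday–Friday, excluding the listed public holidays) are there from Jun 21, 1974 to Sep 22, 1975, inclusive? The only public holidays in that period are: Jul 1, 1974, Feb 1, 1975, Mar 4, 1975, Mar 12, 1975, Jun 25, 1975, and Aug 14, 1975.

Jun 21, 1974 is a Friday.
The range spans 459 days (inclusive of both endpoints).
459 = 7 × 65 + 4, so there are 65 full weeks plus 4 extra days.
Each full week contributes 5 weekdays (Mon–Fri): 65 × 5 = 325.
The 4 extra days are Fri, Sat, Sun, Mon — 2 of them qualify.
Total: 325 + 2 = 327.
Holidays: Jul 1, 1974 (Mon); Feb 1, 1975 (Sat); Mar 4, 1975 (Tue); Mar 12, 1975 (Wed); Jun 25, 1975 (Wed); Aug 14, 1975 (Thu).
5 of the 6 holidays fall on weekdays; the rest are weekends and were already excluded.
Business days: 327 − 5 = 322.

322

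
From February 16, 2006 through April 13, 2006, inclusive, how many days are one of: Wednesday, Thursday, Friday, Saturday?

February 16, 2006 is a Thursday.
That's 57 days from start to end, counting both.
57 = 7 × 8 + 1, so there are 8 full weeks plus 1 extra day.
Each full week contributes 4 days from the set (Wed, Thu, Fri, Sat): 8 × 4 = 32.
The 1 extra day is Thursday — 1 of them qualifies.
Total: 32 + 1 = 33.

33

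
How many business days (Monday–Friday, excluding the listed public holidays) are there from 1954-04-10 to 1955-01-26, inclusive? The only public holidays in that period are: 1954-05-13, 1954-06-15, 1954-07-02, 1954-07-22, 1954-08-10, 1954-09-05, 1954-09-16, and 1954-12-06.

201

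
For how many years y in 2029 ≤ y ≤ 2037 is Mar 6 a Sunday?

Day of week of March 6 in each year:
2029: Tue, 2030: Wed, 2031: Thu, 2032: Sat, 2033: Sun ✓, 2034: Mon, 2035: Tue, 2036: Thu, 2037: Fri
Sundays: 2033.

1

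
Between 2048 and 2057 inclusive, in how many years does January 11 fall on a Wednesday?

1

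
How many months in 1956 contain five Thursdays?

4

A month has five Thursdays exactly when Thursday falls within its first (length − 28) days.
Jan: 31 days, starts Sun → 5 of Sun, Mon, Tue
Feb: 29 days, starts Wed → 5 of Wed
Mar: 31 days, starts Thu → 5 of Thu, Fri, Sat ✓
Apr: 30 days, starts Sun → 5 of Sun, Mon
May: 31 days, starts Tue → 5 of Tue, Wed, Thu ✓
Jun: 30 days, starts Fri → 5 of Fri, Sat
Jul: 31 days, starts Sun → 5 of Sun, Mon, Tue
Aug: 31 days, starts Wed → 5 of Wed, Thu, Fri ✓
Sep: 30 days, starts Sat → 5 of Sat, Sun
Oct: 31 days, starts Mon → 5 of Mon, Tue, Wed
Nov: 30 days, starts Thu → 5 of Thu, Fri ✓
Dec: 31 days, starts Sat → 5 of Sat, Sun, Mon
Months with five Thursdays: Mar, May, Aug, Nov.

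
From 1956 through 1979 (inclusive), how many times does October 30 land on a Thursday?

Day of week of October 30 in each year:
1956: Tue, 1957: Wed, 1958: Thu ✓, 1959: Fri, 1960: Sun, 1961: Mon, 1962: Tue, 1963: Wed, 1964: Fri, 1965: Sat, 1966: Sun, 1967: Mon, 1968: Wed, 1969: Thu ✓, 1970: Fri, 1971: Sat, 1972: Mon, 1973: Tue, 1974: Wed, 1975: Thu ✓, 1976: Sat, 1977: Sun, 1978: Mon, 1979: Tue
Thursdays: 1958, 1969, 1975.

3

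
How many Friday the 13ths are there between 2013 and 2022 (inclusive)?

17

Friday-the-13ths by year:
2013: Sep, Dec
2014: Jun
2015: Feb, Mar, Nov
2016: May
2017: Jan, Oct
2018: Apr, Jul
2019: Sep, Dec
2020: Mar, Nov
2021: Aug
2022: May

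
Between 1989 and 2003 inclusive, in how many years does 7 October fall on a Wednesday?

2

Day of week of October 7 in each year:
1989: Sat, 1990: Sun, 1991: Mon, 1992: Wed ✓, 1993: Thu, 1994: Fri, 1995: Sat, 1996: Mon, 1997: Tue, 1998: Wed ✓, 1999: Thu, 2000: Sat, 2001: Sun, 2002: Mon, 2003: Tue
Wednesdays: 1992, 1998.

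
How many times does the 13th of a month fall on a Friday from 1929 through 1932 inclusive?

7

Friday-the-13ths by year:
1929: Sep, Dec
1930: Jun
1931: Feb, Mar, Nov
1932: May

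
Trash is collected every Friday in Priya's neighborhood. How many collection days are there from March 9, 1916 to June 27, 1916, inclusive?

March 9, 1916 is a Thursday.
From March 9, 1916 to June 27, 1916 is 111 days inclusive.
111 = 7 × 15 + 6, so there are 15 full weeks plus 6 extra days.
Each full week contributes one Friday: 15 so far.
The 6 extra days are Thursday, Friday, Saturday, Sunday, Monday, Tuesday — 1 of them qualifies.
Total: 15 + 1 = 16.

16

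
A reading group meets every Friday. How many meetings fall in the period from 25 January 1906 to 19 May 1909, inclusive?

25 January 1906 is a Thursday.
From 25 January 1906 to 19 May 1909 is 1211 days inclusive.
1211 = 7 × 173, so the span is exactly 173 full weeks.
Each full week contributes one Friday: 173 so far.

173 Fridays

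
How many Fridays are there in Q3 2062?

July 1, 2062 is a Saturday.
That's 92 days from start to end, counting both.
92 = 7 × 13 + 1, so there are 13 full weeks plus 1 extra day.
Each full week contributes one Friday: 13 so far.
The 1 extra day is Saturday — none qualify.
Total: 13 + 0 = 13.

13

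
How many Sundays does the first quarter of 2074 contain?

12

1 January 2074 is a Monday.
The range spans 90 days (inclusive of both endpoints).
90 = 7 × 12 + 6, so there are 12 full weeks plus 6 extra days.
Each full week contributes one Sunday: 12 so far.
The 6 extra days are Monday, Tuesday, Wednesday, Thursday, Friday, Saturday — none qualify.
Total: 12 + 0 = 12.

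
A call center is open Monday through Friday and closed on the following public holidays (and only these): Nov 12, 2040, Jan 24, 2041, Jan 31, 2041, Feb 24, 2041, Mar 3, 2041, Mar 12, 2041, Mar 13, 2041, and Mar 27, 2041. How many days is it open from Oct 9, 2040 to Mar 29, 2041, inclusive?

Oct 9, 2040 is a Tuesday.
From Oct 9, 2040 to Mar 29, 2041 is 172 days inclusive.
172 = 7 × 24 + 4, so there are 24 full weeks plus 4 extra days.
Each full week contributes 5 weekdays (Mon–Fri): 24 × 5 = 120.
The 4 extra days are Tuesday, Wednesday, Thursday, Friday — 4 of them qualify.
Total: 120 + 4 = 124.
Holidays: Nov 12, 2040 (Mon); Jan 24, 2041 (Thu); Jan 31, 2041 (Thu); Feb 24, 2041 (Sun); Mar 3, 2041 (Sun); Mar 12, 2041 (Tue); Mar 13, 2041 (Wed); Mar 27, 2041 (Wed).
6 of the 8 holidays fall on weekdays; the rest are weekends and were already excluded.
Business days: 124 − 6 = 118.

118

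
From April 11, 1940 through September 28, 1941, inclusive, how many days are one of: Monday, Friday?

April 11, 1940 is a Thursday.
That's 536 days from start to end, counting both.
536 = 7 × 76 + 4, so there are 76 full weeks plus 4 extra days.
Each full week contributes 2 days from the set (Mon, Fri): 76 × 2 = 152.
The 4 extra days are Thu, Fri, Sat, Sun — 1 of them qualifies.
Total: 152 + 1 = 153.

153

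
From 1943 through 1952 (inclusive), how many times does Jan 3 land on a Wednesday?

Day of week of January 3 in each year:
1943: Sun, 1944: Mon, 1945: Wed ✓, 1946: Thu, 1947: Fri, 1948: Sat, 1949: Mon, 1950: Tue, 1951: Wed ✓, 1952: Thu
Wednesdays: 1945, 1951.

2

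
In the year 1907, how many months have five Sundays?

4

A month has five Sundays exactly when Sunday falls within its first (length − 28) days.
Jan: 31 days, starts Tue → 5 of Tue, Wed, Thu
Feb: 28 days, starts Fri → 5 of (none)
Mar: 31 days, starts Fri → 5 of Fri, Sat, Sun ✓
Apr: 30 days, starts Mon → 5 of Mon, Tue
May: 31 days, starts Wed → 5 of Wed, Thu, Fri
Jun: 30 days, starts Sat → 5 of Sat, Sun ✓
Jul: 31 days, starts Mon → 5 of Mon, Tue, Wed
Aug: 31 days, starts Thu → 5 of Thu, Fri, Sat
Sep: 30 days, starts Sun → 5 of Sun, Mon ✓
Oct: 31 days, starts Tue → 5 of Tue, Wed, Thu
Nov: 30 days, starts Fri → 5 of Fri, Sat
Dec: 31 days, starts Sun → 5 of Sun, Mon, Tue ✓
Months with five Sundays: Mar, Jun, Sep, Dec.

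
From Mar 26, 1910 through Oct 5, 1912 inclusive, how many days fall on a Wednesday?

Mar 26, 1910 is a Saturday.
That's 925 days from start to end, counting both.
925 = 7 × 132 + 1, so there are 132 full weeks plus 1 extra day.
Each full week contributes one Wednesday: 132 so far.
The 1 extra day is Sat — none qualify.
Total: 132 + 0 = 132.

132 Wednesdays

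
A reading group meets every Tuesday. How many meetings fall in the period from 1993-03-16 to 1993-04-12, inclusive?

4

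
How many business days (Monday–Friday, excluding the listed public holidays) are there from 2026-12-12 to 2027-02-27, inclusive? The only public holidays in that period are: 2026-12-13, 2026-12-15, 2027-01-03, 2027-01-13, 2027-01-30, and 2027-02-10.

2026-12-12 is a Saturday.
The range spans 78 days (inclusive of both endpoints).
78 = 7 × 11 + 1, so there are 11 full weeks plus 1 extra day.
Each full week contributes 5 weekdays (Mon–Fri): 11 × 5 = 55.
The 1 extra day is Saturday — none qualify.
Total: 55 + 0 = 55.
Holidays: 2026-12-13 (Sun); 2026-12-15 (Tue); 2027-01-03 (Sun); 2027-01-13 (Wed); 2027-01-30 (Sat); 2027-02-10 (Wed).
3 of the 6 holidays fall on weekdays; the rest are weekends and were already excluded.
Business days: 55 − 3 = 52.

52 business days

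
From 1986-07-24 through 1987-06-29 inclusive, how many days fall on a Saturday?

1986-07-24 is a Thursday.
The range spans 341 days (inclusive of both endpoints).
341 = 7 × 48 + 5, so there are 48 full weeks plus 5 extra days.
Each full week contributes one Saturday: 48 so far.
The 5 extra days are Thu, Fri, Sat, Sun, Mon — 1 of them qualifies.
Total: 48 + 1 = 49.

49 Saturdays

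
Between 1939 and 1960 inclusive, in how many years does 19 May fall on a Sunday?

3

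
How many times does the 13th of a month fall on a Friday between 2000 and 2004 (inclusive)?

8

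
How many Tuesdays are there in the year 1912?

January 1, 1912 is a Monday.
From January 1, 1912 to December 31, 1912 is 366 days inclusive.
366 = 7 × 52 + 2, so there are 52 full weeks plus 2 extra days.
Each full week contributes one Tuesday: 52 so far.
The 2 extra days are Mon, Tue — 1 of them qualifies.
Total: 52 + 1 = 53.

53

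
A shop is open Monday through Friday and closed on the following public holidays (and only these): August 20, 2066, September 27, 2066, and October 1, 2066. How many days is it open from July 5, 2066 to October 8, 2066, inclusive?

67

July 5, 2066 is a Monday.
That's 96 days from start to end, counting both.
96 = 7 × 13 + 5, so there are 13 full weeks plus 5 extra days.
Each full week contributes 5 weekdays (Mon–Fri): 13 × 5 = 65.
The 5 extra days are Mon, Tue, Wed, Thu, Fri — 5 of them qualify.
Total: 65 + 5 = 70.
Holidays: August 20, 2066 (Fri); September 27, 2066 (Mon); October 1, 2066 (Fri).
All 3 holidays fall on weekdays, so subtract 3.
Business days: 70 − 3 = 67.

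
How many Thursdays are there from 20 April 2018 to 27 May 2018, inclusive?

20 April 2018 is a Friday.
From 20 April 2018 to 27 May 2018 is 38 days inclusive.
38 = 7 × 5 + 3, so there are 5 full weeks plus 3 extra days.
Each full week contributes one Thursday: 5 so far.
The 3 extra days are Friday, Saturday, Sunday — none qualify.
Total: 5 + 0 = 5.

5 Thursdays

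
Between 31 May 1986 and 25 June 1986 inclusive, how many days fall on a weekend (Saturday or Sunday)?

31 May 1986 is a Saturday.
The range spans 26 days (inclusive of both endpoints).
26 = 7 × 3 + 5, so there are 3 full weeks plus 5 extra days.
Each full week contributes 2 weekend days (Sat, Sun): 3 × 2 = 6.
The 5 extra days are Saturday, Sunday, Monday, Tuesday, Wednesday — 2 of them qualify.
Total: 6 + 2 = 8.

8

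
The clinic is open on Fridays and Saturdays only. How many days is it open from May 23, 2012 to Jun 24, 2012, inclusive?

May 23, 2012 is a Wednesday.
That's 33 days from start to end, counting both.
33 = 7 × 4 + 5, so there are 4 full weeks plus 5 extra days.
Each full week contributes 2 days from the set (Fri, Sat): 4 × 2 = 8.
The 5 extra days are Wed, Thu, Fri, Sat, Sun — 2 of them qualify.
Total: 8 + 2 = 10.

10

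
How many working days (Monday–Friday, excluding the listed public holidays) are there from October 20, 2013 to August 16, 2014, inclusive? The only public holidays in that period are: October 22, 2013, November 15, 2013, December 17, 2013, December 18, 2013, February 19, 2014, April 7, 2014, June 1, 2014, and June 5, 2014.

October 20, 2013 is a Sunday.
From October 20, 2013 to August 16, 2014 is 301 days inclusive.
301 = 7 × 43, so the span is exactly 43 full weeks.
Each full week contributes 5 weekdays (Mon–Fri): 43 × 5 = 215.
Holidays: October 22, 2013 (Tue); November 15, 2013 (Fri); December 17, 2013 (Tue); December 18, 2013 (Wed); February 19, 2014 (Wed); April 7, 2014 (Mon); June 1, 2014 (Sun); June 5, 2014 (Thu).
7 of the 8 holidays fall on weekdays; the rest are weekends and were already excluded.
Business days: 215 − 7 = 208.

208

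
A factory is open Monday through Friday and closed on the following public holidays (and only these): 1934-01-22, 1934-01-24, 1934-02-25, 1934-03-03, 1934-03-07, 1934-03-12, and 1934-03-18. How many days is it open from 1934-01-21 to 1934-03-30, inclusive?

1934-01-21 is a Sunday.
From 1934-01-21 to 1934-03-30 is 69 days inclusive.
69 = 7 × 9 + 6, so there are 9 full weeks plus 6 extra days.
Each full week contributes 5 weekdays (Mon–Fri): 9 × 5 = 45.
The 6 extra days are Sun, Mon, Tue, Wed, Thu, Fri — 5 of them qualify.
Total: 45 + 5 = 50.
Holidays: 1934-01-22 (Mon); 1934-01-24 (Wed); 1934-02-25 (Sun); 1934-03-03 (Sat); 1934-03-07 (Wed); 1934-03-12 (Mon); 1934-03-18 (Sun).
4 of the 7 holidays fall on weekdays; the rest are weekends and were already excluded.
Business days: 50 − 4 = 46.

46 working days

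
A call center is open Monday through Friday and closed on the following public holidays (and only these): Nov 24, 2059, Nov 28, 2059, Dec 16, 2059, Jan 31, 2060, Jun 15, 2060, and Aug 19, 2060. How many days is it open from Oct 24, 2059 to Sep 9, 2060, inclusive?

225

Oct 24, 2059 is a Friday.
The range spans 322 days (inclusive of both endpoints).
322 = 7 × 46, so the span is exactly 46 full weeks.
Each full week contributes 5 weekdays (Mon–Fri): 46 × 5 = 230.
Total: 230.
Holidays: Nov 24, 2059 (Mon); Nov 28, 2059 (Fri); Dec 16, 2059 (Tue); Jan 31, 2060 (Sat); Jun 15, 2060 (Tue); Aug 19, 2060 (Thu).
5 of the 6 holidays fall on weekdays; the rest are weekends and were already excluded.
Business days: 230 − 5 = 225.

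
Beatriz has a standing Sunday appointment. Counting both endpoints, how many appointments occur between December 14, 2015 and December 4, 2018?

155

December 14, 2015 is a Monday.
That's 1087 days from start to end, counting both.
1087 = 7 × 155 + 2, so there are 155 full weeks plus 2 extra days.
Each full week contributes one Sunday: 155 so far.
The 2 extra days are Mon, Tue — none qualify.
Total: 155 + 0 = 155.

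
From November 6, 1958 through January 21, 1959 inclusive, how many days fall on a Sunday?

November 6, 1958 is a Thursday.
From November 6, 1958 to January 21, 1959 is 77 days inclusive.
77 = 7 × 11, so the span is exactly 11 full weeks.
Each full week contributes one Sunday: 11 so far.
Total: 11.

11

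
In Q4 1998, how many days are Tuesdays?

13

1 October 1998 is a Thursday.
The range spans 92 days (inclusive of both endpoints).
92 = 7 × 13 + 1, so there are 13 full weeks plus 1 extra day.
Each full week contributes one Tuesday: 13 so far.
The 1 extra day is Thu — none qualify.
Total: 13 + 0 = 13.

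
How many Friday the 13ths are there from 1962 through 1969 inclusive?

Friday-the-13ths by year:
1962: Apr, Jul
1963: Sep, Dec
1964: Mar, Nov
1965: Aug
1966: May
1967: Jan, Oct
1968: Sep, Dec
1969: Jun

13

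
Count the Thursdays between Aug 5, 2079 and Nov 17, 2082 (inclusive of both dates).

171 Thursdays

Aug 5, 2079 is a Saturday.
From Aug 5, 2079 to Nov 17, 2082 is 1201 days inclusive.
1201 = 7 × 171 + 4, so there are 171 full weeks plus 4 extra days.
Each full week contributes one Thursday: 171 so far.
The 4 extra days are Sat, Sun, Mon, Tue — none qualify.
Total: 171 + 0 = 171.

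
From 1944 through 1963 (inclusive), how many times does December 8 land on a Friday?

Day of week of December 8 in each year:
1944: Fri ✓, 1945: Sat, 1946: Sun, 1947: Mon, 1948: Wed, 1949: Thu, 1950: Fri ✓, 1951: Sat, 1952: Mon, 1953: Tue, 1954: Wed, 1955: Thu, 1956: Sat, 1957: Sun, 1958: Mon, 1959: Tue, 1960: Thu, 1961: Fri ✓, 1962: Sat, 1963: Sun
Fridays: 1944, 1950, 1961.

3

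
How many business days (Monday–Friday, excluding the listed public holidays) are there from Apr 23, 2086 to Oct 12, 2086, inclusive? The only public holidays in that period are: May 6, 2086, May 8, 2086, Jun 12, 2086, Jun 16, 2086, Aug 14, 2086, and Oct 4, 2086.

119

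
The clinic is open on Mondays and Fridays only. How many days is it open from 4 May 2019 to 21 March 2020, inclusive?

4 May 2019 is a Saturday.
From 4 May 2019 to 21 March 2020 is 323 days inclusive.
323 = 7 × 46 + 1, so there are 46 full weeks plus 1 extra day.
Each full week contributes 2 days from the set (Mon, Fri): 46 × 2 = 92.
The 1 extra day is Sat — none qualify.
Total: 92 + 0 = 92.

92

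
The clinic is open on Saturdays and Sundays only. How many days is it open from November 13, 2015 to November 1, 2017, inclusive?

206

November 13, 2015 is a Friday.
The range spans 720 days (inclusive of both endpoints).
720 = 7 × 102 + 6, so there are 102 full weeks plus 6 extra days.
Each full week contributes 2 days from the set (Sat, Sun): 102 × 2 = 204.
The 6 extra days are Friday, Saturday, Sunday, Monday, Tuesday, Wednesday — 2 of them qualify.
Total: 204 + 2 = 206.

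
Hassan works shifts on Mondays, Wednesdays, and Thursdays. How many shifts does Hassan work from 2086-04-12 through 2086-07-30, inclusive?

46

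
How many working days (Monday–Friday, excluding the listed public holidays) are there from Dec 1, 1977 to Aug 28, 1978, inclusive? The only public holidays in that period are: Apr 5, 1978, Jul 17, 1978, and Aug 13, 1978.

Dec 1, 1977 is a Thursday.
From Dec 1, 1977 to Aug 28, 1978 is 271 days inclusive.
271 = 7 × 38 + 5, so there are 38 full weeks plus 5 extra days.
Each full week contributes 5 weekdays (Mon–Fri): 38 × 5 = 190.
The 5 extra days are Thursday, Friday, Saturday, Sunday, Monday — 3 of them qualify.
Total: 190 + 3 = 193.
Holidays: Apr 5, 1978 (Wed); Jul 17, 1978 (Mon); Aug 13, 1978 (Sun).
2 of the 3 holidays fall on weekdays; the rest are weekends and were already excluded.
Business days: 193 − 2 = 191.

191 working days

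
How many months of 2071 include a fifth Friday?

4

A month has five Fridays exactly when Friday falls within its first (length − 28) days.
Jan: 31 days, starts Thu → 5 of Thu, Fri, Sat ✓
Feb: 28 days, starts Sun → 5 of (none)
Mar: 31 days, starts Sun → 5 of Sun, Mon, Tue
Apr: 30 days, starts Wed → 5 of Wed, Thu
May: 31 days, starts Fri → 5 of Fri, Sat, Sun ✓
Jun: 30 days, starts Mon → 5 of Mon, Tue
Jul: 31 days, starts Wed → 5 of Wed, Thu, Fri ✓
Aug: 31 days, starts Sat → 5 of Sat, Sun, Mon
Sep: 30 days, starts Tue → 5 of Tue, Wed
Oct: 31 days, starts Thu → 5 of Thu, Fri, Sat ✓
Nov: 30 days, starts Sun → 5 of Sun, Mon
Dec: 31 days, starts Tue → 5 of Tue, Wed, Thu
Months with five Fridays: Jan, May, Jul, Oct.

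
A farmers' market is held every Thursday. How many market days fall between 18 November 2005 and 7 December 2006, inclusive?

55 Thursdays

18 November 2005 is a Friday.
That's 385 days from start to end, counting both.
385 = 7 × 55, so the span is exactly 55 full weeks.
Each full week contributes one Thursday: 55 so far.
Total: 55.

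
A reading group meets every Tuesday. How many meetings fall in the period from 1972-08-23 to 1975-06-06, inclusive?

1972-08-23 is a Wednesday.
The range spans 1018 days (inclusive of both endpoints).
1018 = 7 × 145 + 3, so there are 145 full weeks plus 3 extra days.
Each full week contributes one Tuesday: 145 so far.
The 3 extra days are Wednesday, Thursday, Friday — none qualify.
Total: 145 + 0 = 145.

145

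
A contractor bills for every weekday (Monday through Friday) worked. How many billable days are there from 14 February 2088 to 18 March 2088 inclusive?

14 February 2088 is a Saturday.
That's 34 days from start to end, counting both.
34 = 7 × 4 + 6, so there are 4 full weeks plus 6 extra days.
Each full week contributes 5 weekdays (Mon–Fri): 4 × 5 = 20.
The 6 extra days are Saturday, Sunday, Monday, Tuesday, Wednesday, Thursday — 4 of them qualify.
Total: 20 + 4 = 24.

24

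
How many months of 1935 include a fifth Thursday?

4

A month has five Thursdays exactly when Thursday falls within its first (length − 28) days.
Jan: 31 days, starts Tue → 5 of Tue, Wed, Thu ✓
Feb: 28 days, starts Fri → 5 of (none)
Mar: 31 days, starts Fri → 5 of Fri, Sat, Sun
Apr: 30 days, starts Mon → 5 of Mon, Tue
May: 31 days, starts Wed → 5 of Wed, Thu, Fri ✓
Jun: 30 days, starts Sat → 5 of Sat, Sun
Jul: 31 days, starts Mon → 5 of Mon, Tue, Wed
Aug: 31 days, starts Thu → 5 of Thu, Fri, Sat ✓
Sep: 30 days, starts Sun → 5 of Sun, Mon
Oct: 31 days, starts Tue → 5 of Tue, Wed, Thu ✓
Nov: 30 days, starts Fri → 5 of Fri, Sat
Dec: 31 days, starts Sun → 5 of Sun, Mon, Tue
Months with five Thursdays: Jan, May, Aug, Oct.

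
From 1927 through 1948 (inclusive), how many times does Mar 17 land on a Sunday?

Day of week of March 17 in each year:
1927: Thu, 1928: Sat, 1929: Sun ✓, 1930: Mon, 1931: Tue, 1932: Thu, 1933: Fri, 1934: Sat, 1935: Sun ✓, 1936: Tue, 1937: Wed, 1938: Thu, 1939: Fri, 1940: Sun ✓, 1941: Mon, 1942: Tue, 1943: Wed, 1944: Fri, 1945: Sat, 1946: Sun ✓, 1947: Mon, 1948: Wed
Sundays: 1929, 1935, 1940, 1946.

4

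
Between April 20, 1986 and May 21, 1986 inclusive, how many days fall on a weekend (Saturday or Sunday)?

April 20, 1986 is a Sunday.
The range spans 32 days (inclusive of both endpoints).
32 = 7 × 4 + 4, so there are 4 full weeks plus 4 extra days.
Each full week contributes 2 weekend days (Sat, Sun): 4 × 2 = 8.
The 4 extra days are Sunday, Monday, Tuesday, Wednesday — 1 of them qualifies.
Total: 8 + 1 = 9.

9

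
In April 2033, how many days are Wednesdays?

2033-04-01 is a Friday.
From 2033-04-01 to 2033-04-30 is 30 days inclusive.
30 = 7 × 4 + 2, so there are 4 full weeks plus 2 extra days.
Each full week contributes one Wednesday: 4 so far.
The 2 extra days are Fri, Sat — none qualify.
Total: 4 + 0 = 4.

4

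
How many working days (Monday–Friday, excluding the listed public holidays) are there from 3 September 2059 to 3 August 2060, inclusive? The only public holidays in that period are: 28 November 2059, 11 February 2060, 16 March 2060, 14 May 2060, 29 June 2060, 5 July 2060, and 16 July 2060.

233 working days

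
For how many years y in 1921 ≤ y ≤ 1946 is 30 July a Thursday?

Day of week of July 30 in each year:
1921: Sat, 1922: Sun, 1923: Mon, 1924: Wed, 1925: Thu ✓, 1926: Fri, 1927: Sat, 1928: Mon, 1929: Tue, 1930: Wed, 1931: Thu ✓, 1932: Sat, 1933: Sun, 1934: Mon, 1935: Tue, 1936: Thu ✓, 1937: Fri, 1938: Sat, 1939: Sun, 1940: Tue, 1941: Wed, 1942: Thu ✓, 1943: Fri, 1944: Sun, 1945: Mon, 1946: Tue
Thursdays: 1925, 1931, 1936, 1942.

4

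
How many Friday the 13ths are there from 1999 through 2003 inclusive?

7

Friday-the-13ths by year:
1999: Aug
2000: Oct
2001: Apr, Jul
2002: Sep, Dec
2003: Jun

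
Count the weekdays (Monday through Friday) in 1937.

261 weekdays

1 January 1937 is a Friday.
The range spans 365 days (inclusive of both endpoints).
365 = 7 × 52 + 1, so there are 52 full weeks plus 1 extra day.
Each full week contributes 5 weekdays (Mon–Fri): 52 × 5 = 260.
The 1 extra day is Fri — 1 of them qualifies.
Total: 260 + 1 = 261.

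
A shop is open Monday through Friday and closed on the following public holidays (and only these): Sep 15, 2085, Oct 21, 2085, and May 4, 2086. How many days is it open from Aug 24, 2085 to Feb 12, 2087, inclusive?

384 working days

Aug 24, 2085 is a Friday.
The range spans 538 days (inclusive of both endpoints).
538 = 7 × 76 + 6, so there are 76 full weeks plus 6 extra days.
Each full week contributes 5 weekdays (Mon–Fri): 76 × 5 = 380.
The 6 extra days are Friday, Saturday, Sunday, Monday, Tuesday, Wednesday — 4 of them qualify.
Total: 380 + 4 = 384.
Holidays: Sep 15, 2085 (Sat); Oct 21, 2085 (Sun); May 4, 2086 (Sat).
None of the 3 holidays fall on a weekday, so nothing to subtract.
Business days: 384 − 0 = 384.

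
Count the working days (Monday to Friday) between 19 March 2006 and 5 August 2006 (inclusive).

100 weekdays

19 March 2006 is a Sunday.
The range spans 140 days (inclusive of both endpoints).
140 = 7 × 20, so the span is exactly 20 full weeks.
Each full week contributes 5 weekdays (Mon–Fri): 20 × 5 = 100.
Total: 100.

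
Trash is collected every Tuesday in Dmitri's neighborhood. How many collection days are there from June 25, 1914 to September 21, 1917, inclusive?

169 Tuesdays

June 25, 1914 is a Thursday.
The range spans 1185 days (inclusive of both endpoints).
1185 = 7 × 169 + 2, so there are 169 full weeks plus 2 extra days.
Each full week contributes one Tuesday: 169 so far.
The 2 extra days are Thu, Fri — none qualify.
Total: 169 + 0 = 169.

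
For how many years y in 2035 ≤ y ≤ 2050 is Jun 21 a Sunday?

Day of week of June 21 in each year:
2035: Thu, 2036: Sat, 2037: Sun ✓, 2038: Mon, 2039: Tue, 2040: Thu, 2041: Fri, 2042: Sat, 2043: Sun ✓, 2044: Tue, 2045: Wed, 2046: Thu, 2047: Fri, 2048: Sun ✓, 2049: Mon, 2050: Tue
Sundays: 2037, 2043, 2048.

3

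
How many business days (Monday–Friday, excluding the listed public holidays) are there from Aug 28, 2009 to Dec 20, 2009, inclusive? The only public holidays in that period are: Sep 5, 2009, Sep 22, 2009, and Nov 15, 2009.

80

Aug 28, 2009 is a Friday.
From Aug 28, 2009 to Dec 20, 2009 is 115 days inclusive.
115 = 7 × 16 + 3, so there are 16 full weeks plus 3 extra days.
Each full week contributes 5 weekdays (Mon–Fri): 16 × 5 = 80.
The 3 extra days are Fri, Sat, Sun — 1 of them qualifies.
Total: 80 + 1 = 81.
Holidays: Sep 5, 2009 (Sat); Sep 22, 2009 (Tue); Nov 15, 2009 (Sun).
1 of the 3 holidays fall on weekdays; the rest are weekends and were already excluded.
Business days: 81 − 1 = 80.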